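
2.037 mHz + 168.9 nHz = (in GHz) 2.037e-12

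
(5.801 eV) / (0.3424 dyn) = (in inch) 1.069e-11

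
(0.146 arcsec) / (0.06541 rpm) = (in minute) 1.722e-06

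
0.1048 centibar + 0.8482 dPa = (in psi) 0.01521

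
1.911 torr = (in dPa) 2548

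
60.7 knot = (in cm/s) 3123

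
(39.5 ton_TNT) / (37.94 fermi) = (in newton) 4.356e+24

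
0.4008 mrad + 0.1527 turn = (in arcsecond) 1.98e+05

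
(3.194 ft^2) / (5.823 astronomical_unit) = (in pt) 9.656e-10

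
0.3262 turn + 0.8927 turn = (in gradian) 487.6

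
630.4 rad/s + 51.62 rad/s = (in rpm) 6513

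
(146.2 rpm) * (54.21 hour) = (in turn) 4.755e+05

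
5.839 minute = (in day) 0.004055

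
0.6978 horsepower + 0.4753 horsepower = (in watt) 874.8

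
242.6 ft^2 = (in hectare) 0.002254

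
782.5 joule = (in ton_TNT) 1.87e-07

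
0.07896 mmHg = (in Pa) 10.53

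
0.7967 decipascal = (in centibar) 7.967e-05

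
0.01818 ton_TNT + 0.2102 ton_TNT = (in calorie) 2.284e+08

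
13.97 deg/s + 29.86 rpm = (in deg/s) 193.1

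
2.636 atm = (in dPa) 2.671e+06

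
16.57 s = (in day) 0.0001918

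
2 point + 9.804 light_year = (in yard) 1.014e+17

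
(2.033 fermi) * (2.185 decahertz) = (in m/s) 4.442e-14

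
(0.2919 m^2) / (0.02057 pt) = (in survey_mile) 24.99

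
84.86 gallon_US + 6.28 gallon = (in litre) 345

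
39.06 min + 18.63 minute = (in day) 0.04006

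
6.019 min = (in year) 1.145e-05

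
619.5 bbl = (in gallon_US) 2.602e+04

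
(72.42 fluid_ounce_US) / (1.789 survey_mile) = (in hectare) 7.439e-11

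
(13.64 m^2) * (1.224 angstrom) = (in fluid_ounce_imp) 5.876e-05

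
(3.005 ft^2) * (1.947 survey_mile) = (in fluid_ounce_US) 2.958e+07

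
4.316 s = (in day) 4.995e-05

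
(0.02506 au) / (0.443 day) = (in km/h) 3.526e+05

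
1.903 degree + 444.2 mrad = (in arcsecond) 9.847e+04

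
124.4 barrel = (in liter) 1.978e+04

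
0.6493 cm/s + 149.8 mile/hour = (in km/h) 241.1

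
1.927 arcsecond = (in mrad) 0.009342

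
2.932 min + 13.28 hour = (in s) 4.798e+04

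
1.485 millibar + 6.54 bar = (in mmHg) 4907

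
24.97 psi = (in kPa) 172.2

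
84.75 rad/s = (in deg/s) 4856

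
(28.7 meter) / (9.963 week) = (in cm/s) 0.0004763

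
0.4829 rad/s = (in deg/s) 27.67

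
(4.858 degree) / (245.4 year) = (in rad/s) 1.096e-11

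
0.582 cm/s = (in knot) 0.01131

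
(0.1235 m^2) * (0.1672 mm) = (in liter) 0.02065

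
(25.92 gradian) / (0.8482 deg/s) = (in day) 0.0003183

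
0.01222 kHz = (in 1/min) 733.2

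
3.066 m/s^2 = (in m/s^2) 3.066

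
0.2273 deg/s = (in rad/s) 0.003967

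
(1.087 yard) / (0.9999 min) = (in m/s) 0.01657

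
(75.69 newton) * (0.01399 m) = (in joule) 1.059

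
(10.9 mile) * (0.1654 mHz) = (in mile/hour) 6.49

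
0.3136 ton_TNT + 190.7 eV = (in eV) 8.189e+27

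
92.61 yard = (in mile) 0.05262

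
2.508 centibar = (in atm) 0.02475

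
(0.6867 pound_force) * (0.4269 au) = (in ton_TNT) 46.62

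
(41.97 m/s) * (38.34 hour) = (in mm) 5.793e+09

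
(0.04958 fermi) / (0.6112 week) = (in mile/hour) 3e-22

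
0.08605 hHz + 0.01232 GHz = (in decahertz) 1.232e+06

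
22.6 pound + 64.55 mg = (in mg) 1.025e+07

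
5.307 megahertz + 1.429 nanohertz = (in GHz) 0.005307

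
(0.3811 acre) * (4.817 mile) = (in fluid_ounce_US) 4.043e+11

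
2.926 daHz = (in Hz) 29.26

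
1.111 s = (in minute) 0.01852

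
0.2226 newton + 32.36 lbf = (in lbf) 32.41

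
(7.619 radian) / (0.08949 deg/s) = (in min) 81.3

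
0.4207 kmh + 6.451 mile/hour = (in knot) 5.833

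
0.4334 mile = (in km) 0.6975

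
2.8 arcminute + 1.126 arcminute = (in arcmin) 3.926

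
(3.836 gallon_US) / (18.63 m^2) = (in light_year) 8.239e-20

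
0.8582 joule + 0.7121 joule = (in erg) 1.57e+07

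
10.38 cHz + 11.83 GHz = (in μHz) 1.183e+16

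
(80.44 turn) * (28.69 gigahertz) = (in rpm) 1.385e+14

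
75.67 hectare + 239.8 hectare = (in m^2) 3.155e+06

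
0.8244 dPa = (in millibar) 0.0008244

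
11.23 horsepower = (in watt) 8374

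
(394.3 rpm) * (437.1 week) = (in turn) 1.737e+09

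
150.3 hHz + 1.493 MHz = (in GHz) 0.001508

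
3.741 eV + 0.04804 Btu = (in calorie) 12.11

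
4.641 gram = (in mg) 4641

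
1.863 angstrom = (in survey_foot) 6.112e-10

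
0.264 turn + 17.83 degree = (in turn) 0.3135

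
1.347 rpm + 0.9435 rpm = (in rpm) 2.291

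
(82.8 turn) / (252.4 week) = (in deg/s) 0.0001953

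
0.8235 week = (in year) 0.01579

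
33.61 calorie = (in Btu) 0.1333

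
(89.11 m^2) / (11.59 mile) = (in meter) 0.004777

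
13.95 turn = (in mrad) 8.765e+04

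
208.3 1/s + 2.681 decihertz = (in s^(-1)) 208.6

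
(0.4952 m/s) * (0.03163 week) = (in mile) 5.886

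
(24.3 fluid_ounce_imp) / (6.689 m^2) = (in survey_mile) 6.414e-08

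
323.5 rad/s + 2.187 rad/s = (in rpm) 3110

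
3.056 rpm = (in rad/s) 0.32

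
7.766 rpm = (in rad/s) 0.8133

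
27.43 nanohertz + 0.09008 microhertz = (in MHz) 1.175e-13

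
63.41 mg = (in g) 0.06341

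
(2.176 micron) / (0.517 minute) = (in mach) 2.06e-10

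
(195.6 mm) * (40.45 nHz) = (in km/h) 2.848e-08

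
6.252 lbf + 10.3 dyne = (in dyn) 2.781e+06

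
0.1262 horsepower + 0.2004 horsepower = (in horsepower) 0.3266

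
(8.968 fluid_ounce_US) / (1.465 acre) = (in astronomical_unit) 2.99e-19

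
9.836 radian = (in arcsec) 2.029e+06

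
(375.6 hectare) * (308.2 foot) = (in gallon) 9.321e+10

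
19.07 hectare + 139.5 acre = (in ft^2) 8.129e+06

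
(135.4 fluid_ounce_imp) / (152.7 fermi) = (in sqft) 2.712e+11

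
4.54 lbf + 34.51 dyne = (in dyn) 2.02e+06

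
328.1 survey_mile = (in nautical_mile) 285.1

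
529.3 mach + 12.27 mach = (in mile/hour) 4.125e+05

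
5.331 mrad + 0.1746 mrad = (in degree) 0.3154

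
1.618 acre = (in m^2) 6548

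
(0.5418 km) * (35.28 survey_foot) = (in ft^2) 6.271e+04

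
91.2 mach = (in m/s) 3.105e+04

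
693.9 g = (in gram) 693.9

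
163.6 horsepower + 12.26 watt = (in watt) 1.22e+05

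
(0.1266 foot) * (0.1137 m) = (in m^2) 0.004387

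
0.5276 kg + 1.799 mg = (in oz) 18.61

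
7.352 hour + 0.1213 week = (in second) 9.983e+04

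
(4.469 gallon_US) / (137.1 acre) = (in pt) 8.643e-05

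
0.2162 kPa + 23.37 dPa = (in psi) 0.0317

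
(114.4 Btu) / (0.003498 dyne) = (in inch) 1.358e+14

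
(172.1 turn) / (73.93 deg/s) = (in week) 0.001386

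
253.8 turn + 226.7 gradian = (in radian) 1598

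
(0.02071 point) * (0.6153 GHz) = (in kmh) 1.618e+04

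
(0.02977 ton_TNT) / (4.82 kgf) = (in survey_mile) 1637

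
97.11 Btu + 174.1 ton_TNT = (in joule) 7.284e+11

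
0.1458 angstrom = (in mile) 9.06e-15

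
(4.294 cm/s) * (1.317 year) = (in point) 5.055e+09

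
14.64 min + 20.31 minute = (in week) 0.003467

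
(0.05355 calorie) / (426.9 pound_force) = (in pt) 0.3345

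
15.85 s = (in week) 2.621e-05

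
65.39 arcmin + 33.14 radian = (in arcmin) 1.14e+05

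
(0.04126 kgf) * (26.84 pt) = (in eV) 2.391e+16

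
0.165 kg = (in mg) 1.65e+05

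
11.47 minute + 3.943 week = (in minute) 3.976e+04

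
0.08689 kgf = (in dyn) 8.521e+04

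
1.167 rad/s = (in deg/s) 66.86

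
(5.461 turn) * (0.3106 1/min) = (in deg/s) 10.18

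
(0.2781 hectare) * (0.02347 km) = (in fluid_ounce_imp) 2.297e+09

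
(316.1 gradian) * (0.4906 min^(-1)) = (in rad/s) 0.0406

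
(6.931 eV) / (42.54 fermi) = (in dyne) 2.61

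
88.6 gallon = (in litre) 335.4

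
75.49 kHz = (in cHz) 7.549e+06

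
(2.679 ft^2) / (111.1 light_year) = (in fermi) 0.0002368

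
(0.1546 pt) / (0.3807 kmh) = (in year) 1.635e-11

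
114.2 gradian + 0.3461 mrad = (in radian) 1.794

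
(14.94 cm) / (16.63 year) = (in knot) 5.537e-10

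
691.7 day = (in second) 5.976e+07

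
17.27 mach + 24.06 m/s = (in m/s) 5904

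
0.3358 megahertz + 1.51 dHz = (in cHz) 3.358e+07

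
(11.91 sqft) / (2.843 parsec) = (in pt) 3.575e-14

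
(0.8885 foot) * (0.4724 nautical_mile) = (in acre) 0.05855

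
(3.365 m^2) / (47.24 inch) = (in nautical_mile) 0.001514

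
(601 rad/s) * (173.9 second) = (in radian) 1.045e+05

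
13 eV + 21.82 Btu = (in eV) 1.437e+23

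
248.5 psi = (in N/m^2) 1.713e+06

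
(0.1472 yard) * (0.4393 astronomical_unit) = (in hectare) 8.846e+05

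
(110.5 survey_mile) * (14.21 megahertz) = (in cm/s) 2.527e+14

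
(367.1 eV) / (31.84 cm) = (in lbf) 4.153e-17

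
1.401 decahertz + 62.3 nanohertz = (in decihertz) 140.1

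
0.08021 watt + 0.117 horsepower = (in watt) 87.33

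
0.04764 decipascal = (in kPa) 4.764e-06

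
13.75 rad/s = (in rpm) 131.3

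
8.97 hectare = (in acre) 22.17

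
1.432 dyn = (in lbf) 3.219e-06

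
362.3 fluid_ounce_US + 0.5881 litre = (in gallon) 2.986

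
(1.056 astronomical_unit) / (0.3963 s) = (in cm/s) 3.986e+13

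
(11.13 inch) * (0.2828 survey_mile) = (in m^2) 128.7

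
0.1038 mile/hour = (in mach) 0.0001363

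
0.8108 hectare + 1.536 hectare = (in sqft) 2.526e+05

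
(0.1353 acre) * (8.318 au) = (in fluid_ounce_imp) 2.398e+19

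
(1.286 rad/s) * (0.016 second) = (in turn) 0.003275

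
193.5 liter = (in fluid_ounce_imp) 6810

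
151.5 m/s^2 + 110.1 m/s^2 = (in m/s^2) 261.6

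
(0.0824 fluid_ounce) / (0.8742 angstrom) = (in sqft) 3e+05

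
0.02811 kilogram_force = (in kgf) 0.02811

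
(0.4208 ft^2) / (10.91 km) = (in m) 3.583e-06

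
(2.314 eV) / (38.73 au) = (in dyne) 6.399e-27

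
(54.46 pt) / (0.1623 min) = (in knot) 0.003835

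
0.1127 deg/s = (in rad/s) 0.001967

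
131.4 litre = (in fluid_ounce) 4443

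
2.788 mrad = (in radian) 0.002788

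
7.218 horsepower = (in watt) 5382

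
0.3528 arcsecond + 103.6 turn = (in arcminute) 2.238e+06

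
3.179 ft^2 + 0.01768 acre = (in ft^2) 773.3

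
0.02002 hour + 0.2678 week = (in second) 1.62e+05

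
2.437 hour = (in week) 0.01451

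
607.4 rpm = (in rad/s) 63.61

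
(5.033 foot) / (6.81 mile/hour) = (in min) 0.008398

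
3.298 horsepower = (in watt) 2459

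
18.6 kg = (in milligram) 1.86e+07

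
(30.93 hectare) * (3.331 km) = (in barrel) 6.48e+09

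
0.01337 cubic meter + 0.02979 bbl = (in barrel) 0.1139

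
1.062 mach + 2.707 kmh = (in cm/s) 3.624e+04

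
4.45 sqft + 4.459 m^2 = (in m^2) 4.872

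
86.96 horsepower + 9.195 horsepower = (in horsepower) 96.15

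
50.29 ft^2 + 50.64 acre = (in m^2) 2.049e+05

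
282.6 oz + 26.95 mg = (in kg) 8.012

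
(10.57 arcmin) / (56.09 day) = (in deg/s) 3.635e-08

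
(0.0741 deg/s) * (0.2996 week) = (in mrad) 2.343e+05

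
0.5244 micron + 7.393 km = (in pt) 2.096e+07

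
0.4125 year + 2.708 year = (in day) 1139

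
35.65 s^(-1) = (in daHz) 3.565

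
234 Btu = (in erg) 2.469e+12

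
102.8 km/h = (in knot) 55.51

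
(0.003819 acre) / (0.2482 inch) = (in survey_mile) 1.523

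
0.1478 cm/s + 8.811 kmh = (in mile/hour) 5.478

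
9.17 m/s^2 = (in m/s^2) 9.17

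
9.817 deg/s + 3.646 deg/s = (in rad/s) 0.235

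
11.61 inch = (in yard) 0.3225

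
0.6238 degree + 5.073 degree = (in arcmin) 341.8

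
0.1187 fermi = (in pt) 3.365e-13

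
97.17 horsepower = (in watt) 7.246e+04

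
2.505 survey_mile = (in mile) 2.505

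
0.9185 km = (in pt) 2.604e+06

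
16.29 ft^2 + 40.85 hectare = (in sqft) 4.397e+06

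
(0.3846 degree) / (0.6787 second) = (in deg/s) 0.5667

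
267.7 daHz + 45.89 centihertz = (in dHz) 2.677e+04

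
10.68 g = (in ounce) 0.3767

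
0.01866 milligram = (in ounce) 6.582e-07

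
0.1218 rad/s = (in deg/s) 6.979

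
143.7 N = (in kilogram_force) 14.65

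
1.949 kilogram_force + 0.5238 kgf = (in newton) 24.25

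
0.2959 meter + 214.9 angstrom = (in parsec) 9.589e-18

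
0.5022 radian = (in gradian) 31.97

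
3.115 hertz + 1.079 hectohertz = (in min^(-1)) 6661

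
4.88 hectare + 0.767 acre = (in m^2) 5.19e+04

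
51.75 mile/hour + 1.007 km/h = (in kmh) 84.29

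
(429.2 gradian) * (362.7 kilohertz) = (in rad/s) 2.445e+06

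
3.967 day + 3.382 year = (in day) 1238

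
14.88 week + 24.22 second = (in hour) 2500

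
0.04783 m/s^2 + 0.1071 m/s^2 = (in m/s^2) 0.1549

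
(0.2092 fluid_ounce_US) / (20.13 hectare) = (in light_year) 3.249e-27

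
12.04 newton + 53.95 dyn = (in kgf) 1.228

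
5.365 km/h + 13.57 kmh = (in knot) 10.22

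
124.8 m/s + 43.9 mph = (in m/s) 144.4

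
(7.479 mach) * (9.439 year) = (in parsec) 2.457e-05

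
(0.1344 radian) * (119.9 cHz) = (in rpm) 1.539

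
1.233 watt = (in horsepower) 0.001653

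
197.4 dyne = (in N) 0.001974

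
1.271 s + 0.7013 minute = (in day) 0.0005017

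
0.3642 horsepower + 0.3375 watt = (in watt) 271.9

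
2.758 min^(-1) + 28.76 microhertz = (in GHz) 4.6e-11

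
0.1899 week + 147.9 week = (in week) 148.1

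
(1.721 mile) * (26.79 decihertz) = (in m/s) 7420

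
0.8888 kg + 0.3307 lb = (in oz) 36.64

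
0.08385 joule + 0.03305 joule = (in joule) 0.1169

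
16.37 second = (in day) 0.0001895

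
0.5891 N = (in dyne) 5.891e+04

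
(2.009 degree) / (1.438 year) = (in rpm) 7.384e-09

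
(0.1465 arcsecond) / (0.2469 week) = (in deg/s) 2.725e-10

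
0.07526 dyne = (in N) 7.526e-07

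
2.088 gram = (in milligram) 2088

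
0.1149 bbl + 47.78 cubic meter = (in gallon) 1.263e+04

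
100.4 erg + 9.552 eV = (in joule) 1.004e-05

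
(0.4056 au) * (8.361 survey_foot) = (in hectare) 1.546e+07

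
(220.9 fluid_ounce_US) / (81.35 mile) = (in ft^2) 5.371e-07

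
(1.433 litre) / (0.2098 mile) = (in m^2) 4.244e-06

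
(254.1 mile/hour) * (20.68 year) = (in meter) 7.408e+10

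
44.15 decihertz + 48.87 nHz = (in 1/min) 264.9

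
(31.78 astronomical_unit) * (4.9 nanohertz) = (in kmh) 8.386e+04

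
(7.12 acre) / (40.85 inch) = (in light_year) 2.935e-12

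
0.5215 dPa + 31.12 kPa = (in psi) 4.514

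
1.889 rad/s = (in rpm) 18.04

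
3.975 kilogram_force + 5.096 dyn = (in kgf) 3.975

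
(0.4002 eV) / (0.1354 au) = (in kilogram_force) 3.228e-31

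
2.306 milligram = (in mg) 2.306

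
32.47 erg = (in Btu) 3.078e-09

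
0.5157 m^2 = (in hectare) 5.157e-05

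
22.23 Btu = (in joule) 2.345e+04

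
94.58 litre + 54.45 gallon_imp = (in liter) 342.1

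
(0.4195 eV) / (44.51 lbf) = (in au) 2.269e-33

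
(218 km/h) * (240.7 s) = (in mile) 9.057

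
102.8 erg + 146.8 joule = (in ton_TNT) 3.509e-08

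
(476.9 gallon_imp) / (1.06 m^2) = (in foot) 6.71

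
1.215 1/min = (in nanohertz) 2.025e+07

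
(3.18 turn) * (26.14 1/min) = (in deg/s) 498.8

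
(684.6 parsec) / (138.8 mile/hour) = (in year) 1.08e+10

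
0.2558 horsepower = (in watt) 190.8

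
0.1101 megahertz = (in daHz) 1.101e+04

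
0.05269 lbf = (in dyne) 2.344e+04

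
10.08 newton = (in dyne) 1.008e+06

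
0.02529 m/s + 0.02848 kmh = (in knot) 0.06454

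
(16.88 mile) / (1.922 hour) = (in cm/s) 392.6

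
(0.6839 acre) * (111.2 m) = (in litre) 3.078e+08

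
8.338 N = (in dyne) 8.338e+05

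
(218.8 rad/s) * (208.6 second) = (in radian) 4.564e+04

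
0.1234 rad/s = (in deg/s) 7.07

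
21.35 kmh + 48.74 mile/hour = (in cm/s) 2772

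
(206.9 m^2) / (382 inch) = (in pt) 6.045e+04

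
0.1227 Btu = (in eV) 8.08e+20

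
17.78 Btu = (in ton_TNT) 4.483e-06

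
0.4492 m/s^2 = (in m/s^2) 0.4492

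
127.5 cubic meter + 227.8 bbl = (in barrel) 1030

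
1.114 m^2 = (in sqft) 11.99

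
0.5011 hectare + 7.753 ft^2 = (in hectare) 0.5012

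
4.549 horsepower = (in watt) 3392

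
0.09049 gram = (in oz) 0.003192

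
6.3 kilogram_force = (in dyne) 6.178e+06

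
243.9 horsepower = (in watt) 1.819e+05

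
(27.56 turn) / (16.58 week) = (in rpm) 0.0001649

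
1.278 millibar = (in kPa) 0.1278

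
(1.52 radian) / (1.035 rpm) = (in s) 14.02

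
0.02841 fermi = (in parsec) 9.207e-34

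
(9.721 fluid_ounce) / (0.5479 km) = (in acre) 1.297e-10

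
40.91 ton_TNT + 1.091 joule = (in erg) 1.712e+18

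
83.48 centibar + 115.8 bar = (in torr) 8.748e+04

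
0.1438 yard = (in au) 8.79e-13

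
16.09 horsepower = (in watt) 1.2e+04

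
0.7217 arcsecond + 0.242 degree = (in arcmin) 14.53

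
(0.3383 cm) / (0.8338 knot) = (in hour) 2.191e-06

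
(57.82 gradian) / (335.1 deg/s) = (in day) 1.797e-06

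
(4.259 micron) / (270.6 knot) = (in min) 5.099e-10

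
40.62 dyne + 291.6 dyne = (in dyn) 332.2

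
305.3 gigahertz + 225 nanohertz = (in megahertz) 3.053e+05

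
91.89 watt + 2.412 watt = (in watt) 94.3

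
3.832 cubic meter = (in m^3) 3.832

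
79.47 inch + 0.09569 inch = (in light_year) 2.136e-16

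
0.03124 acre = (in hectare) 0.01264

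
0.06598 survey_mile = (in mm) 1.062e+05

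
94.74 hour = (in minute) 5684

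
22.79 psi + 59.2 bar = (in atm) 59.98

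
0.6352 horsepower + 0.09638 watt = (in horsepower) 0.6353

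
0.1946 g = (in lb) 0.000429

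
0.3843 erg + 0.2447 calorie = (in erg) 1.024e+07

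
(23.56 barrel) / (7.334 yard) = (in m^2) 0.5585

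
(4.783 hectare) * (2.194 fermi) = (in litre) 1.049e-07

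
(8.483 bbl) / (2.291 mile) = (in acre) 9.039e-08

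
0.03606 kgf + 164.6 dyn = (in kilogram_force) 0.03623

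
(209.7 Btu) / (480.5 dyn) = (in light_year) 4.867e-09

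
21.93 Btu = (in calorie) 5530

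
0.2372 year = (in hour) 2078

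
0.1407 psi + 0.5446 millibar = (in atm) 0.01011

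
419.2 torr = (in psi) 8.106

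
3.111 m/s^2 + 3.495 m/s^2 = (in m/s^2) 6.606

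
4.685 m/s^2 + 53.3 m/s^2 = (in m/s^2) 57.98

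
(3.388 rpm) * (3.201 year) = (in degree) 2.052e+09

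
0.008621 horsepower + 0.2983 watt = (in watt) 6.727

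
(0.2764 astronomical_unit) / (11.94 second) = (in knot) 6.732e+09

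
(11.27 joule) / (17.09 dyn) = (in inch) 2.596e+06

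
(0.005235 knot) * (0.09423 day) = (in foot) 71.94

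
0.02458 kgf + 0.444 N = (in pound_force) 0.154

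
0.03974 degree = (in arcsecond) 143.1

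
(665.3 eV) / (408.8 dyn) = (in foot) 8.555e-14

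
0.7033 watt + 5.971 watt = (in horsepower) 0.00895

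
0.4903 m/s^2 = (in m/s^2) 0.4903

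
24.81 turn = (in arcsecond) 3.215e+07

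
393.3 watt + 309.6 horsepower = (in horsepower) 310.1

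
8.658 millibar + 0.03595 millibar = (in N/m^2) 869.4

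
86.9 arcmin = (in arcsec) 5214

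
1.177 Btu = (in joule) 1242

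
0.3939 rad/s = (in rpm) 3.761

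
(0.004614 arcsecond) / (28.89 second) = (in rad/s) 7.743e-10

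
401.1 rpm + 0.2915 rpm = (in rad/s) 42.03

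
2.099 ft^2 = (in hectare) 1.95e-05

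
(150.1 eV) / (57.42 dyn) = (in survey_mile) 2.602e-17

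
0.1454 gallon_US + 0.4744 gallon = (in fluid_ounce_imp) 82.57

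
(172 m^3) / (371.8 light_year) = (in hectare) 4.89e-21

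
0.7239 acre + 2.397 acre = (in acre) 3.121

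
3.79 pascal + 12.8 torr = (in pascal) 1710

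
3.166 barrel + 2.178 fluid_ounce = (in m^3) 0.5034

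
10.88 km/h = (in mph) 6.761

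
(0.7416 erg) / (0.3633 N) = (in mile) 1.268e-10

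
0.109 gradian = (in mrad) 1.712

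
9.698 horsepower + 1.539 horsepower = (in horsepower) 11.24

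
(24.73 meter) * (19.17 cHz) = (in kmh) 17.07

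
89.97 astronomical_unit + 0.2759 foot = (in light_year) 0.001423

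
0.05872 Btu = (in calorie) 14.81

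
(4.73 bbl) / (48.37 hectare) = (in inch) 6.121e-05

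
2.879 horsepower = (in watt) 2147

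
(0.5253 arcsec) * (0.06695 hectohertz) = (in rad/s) 1.705e-05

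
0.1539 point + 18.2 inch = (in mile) 0.0002873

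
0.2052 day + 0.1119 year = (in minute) 5.911e+04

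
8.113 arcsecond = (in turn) 6.26e-06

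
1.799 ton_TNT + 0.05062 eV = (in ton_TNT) 1.799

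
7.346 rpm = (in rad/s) 0.7693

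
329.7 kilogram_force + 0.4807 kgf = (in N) 3238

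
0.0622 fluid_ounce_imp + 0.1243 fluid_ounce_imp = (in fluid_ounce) 0.1792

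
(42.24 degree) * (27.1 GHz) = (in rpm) 1.908e+11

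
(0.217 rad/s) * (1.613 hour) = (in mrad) 1.26e+06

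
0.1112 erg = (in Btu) 1.054e-11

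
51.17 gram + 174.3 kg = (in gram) 1.744e+05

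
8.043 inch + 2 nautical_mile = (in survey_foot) 1.215e+04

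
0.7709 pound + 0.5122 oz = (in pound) 0.8029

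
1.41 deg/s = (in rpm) 0.235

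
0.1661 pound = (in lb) 0.1661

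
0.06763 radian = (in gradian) 4.305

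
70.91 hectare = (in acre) 175.2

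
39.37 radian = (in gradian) 2506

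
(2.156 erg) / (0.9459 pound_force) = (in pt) 0.0001452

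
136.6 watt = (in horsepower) 0.1832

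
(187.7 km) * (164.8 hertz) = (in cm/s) 3.093e+09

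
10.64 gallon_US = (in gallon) 10.64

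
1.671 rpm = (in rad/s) 0.175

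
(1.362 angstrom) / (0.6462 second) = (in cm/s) 2.108e-08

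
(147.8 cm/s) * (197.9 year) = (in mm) 9.224e+12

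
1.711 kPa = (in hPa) 17.11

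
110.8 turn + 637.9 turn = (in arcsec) 9.703e+08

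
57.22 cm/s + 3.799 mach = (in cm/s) 1.294e+05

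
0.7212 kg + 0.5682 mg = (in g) 721.2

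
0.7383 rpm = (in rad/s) 0.07731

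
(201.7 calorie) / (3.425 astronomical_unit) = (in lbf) 3.703e-10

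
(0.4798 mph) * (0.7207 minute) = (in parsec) 3.006e-16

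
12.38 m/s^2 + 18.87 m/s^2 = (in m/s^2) 31.25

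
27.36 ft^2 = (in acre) 0.0006281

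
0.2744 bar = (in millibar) 274.4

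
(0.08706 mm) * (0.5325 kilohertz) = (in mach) 0.0001362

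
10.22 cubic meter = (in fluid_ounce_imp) 3.597e+05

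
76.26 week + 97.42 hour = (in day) 537.9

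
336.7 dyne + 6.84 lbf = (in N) 30.43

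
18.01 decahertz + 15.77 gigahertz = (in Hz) 1.577e+10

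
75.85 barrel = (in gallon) 3186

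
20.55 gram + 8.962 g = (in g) 29.51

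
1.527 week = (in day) 10.69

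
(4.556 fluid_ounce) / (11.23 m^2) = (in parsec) 3.888e-22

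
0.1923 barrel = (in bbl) 0.1923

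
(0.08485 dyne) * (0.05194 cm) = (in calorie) 1.053e-10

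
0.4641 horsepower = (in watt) 346.1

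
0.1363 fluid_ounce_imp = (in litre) 0.003873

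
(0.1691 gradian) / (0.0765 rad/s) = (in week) 5.741e-08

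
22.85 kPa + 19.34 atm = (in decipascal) 1.982e+07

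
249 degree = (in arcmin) 1.494e+04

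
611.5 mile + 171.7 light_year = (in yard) 1.776e+18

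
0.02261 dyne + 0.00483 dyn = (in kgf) 2.798e-08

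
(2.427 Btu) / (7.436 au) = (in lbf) 5.175e-10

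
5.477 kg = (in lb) 12.07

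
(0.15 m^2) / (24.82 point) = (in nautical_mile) 0.00925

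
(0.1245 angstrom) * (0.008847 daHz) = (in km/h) 3.965e-12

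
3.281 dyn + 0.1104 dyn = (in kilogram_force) 3.458e-06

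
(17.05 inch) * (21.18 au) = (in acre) 3.391e+08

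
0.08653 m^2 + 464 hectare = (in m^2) 4.64e+06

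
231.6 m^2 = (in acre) 0.05723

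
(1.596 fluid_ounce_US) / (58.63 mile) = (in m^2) 5.002e-10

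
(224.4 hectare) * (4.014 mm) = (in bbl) 5.665e+04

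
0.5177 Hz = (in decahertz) 0.05177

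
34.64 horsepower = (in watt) 2.583e+04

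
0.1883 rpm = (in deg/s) 1.13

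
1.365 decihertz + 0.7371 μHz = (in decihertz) 1.365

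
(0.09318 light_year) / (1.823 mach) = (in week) 2.348e+06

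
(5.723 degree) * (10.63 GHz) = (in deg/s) 6.084e+10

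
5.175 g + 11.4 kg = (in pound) 25.14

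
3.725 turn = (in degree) 1341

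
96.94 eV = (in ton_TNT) 3.712e-27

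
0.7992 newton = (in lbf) 0.1797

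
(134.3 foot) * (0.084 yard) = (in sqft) 33.84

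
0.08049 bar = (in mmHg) 60.37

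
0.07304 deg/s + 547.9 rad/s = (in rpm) 5232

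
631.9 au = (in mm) 9.453e+16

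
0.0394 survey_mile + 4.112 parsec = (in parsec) 4.112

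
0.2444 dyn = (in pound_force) 5.494e-07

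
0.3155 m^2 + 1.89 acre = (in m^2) 7649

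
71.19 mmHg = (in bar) 0.09491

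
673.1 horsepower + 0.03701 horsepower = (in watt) 5.02e+05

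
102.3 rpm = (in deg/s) 613.8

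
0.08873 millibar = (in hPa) 0.08873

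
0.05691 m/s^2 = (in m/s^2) 0.05691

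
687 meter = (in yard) 751.3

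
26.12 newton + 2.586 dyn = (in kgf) 2.664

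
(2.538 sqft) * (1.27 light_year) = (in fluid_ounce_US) 9.58e+19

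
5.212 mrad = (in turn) 0.0008295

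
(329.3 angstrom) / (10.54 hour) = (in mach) 2.549e-15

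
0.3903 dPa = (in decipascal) 0.3903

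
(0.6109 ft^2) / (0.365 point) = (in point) 1.249e+06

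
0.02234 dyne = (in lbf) 5.022e-08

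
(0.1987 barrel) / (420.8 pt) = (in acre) 5.259e-05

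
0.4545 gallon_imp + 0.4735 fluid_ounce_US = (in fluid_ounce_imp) 73.21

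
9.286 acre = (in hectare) 3.758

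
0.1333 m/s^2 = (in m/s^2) 0.1333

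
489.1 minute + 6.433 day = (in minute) 9753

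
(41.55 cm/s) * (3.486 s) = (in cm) 144.8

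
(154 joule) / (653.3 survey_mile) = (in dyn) 14.65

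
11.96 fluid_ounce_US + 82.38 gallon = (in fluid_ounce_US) 1.056e+04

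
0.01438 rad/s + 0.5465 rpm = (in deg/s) 4.103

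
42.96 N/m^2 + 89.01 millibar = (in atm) 0.08827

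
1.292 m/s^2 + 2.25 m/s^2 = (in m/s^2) 3.542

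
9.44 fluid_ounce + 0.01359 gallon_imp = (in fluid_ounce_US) 11.53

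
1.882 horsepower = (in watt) 1403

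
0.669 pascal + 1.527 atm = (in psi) 22.44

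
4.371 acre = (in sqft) 1.904e+05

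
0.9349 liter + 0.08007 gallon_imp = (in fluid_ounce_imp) 45.72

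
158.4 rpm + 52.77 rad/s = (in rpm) 662.3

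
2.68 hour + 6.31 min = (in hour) 2.785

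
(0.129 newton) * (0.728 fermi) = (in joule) 9.391e-17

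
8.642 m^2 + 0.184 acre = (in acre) 0.1861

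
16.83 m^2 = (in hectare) 0.001683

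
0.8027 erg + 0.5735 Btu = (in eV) 3.777e+21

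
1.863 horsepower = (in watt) 1389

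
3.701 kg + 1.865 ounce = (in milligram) 3.754e+06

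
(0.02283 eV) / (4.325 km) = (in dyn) 8.457e-20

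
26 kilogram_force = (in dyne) 2.55e+07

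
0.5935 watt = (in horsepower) 0.0007959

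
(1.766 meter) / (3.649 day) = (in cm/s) 0.0005601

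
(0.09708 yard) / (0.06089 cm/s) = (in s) 145.8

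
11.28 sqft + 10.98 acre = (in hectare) 4.444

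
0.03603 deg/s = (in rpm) 0.006005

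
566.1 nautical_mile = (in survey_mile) 651.5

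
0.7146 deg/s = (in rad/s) 0.01247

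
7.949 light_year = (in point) 2.132e+20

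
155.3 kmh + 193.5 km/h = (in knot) 188.3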